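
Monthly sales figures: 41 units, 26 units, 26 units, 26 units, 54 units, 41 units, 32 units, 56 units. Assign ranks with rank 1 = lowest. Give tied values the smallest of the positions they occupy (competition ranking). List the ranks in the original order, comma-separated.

Sorted (ascending): 26, 26, 26, 32, 41, 41, 54, 56
The 3 values of 26 occupy positions 1–3 → each gets rank 1.
The 2 values of 41 occupy positions 5–6 → each gets rank 5.

5, 1, 1, 1, 7, 5, 4, 8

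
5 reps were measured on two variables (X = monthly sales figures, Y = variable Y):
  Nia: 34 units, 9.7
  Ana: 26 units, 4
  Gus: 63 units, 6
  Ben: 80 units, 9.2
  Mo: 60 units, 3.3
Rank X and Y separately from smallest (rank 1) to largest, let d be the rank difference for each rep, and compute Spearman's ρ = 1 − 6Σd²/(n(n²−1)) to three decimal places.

Ranks of variable 1: 2, 1, 4, 5, 3
Ranks of variable 2: 5, 2, 3, 4, 1
d = r₁ − r₂: -3, -1, 1, 1, 2
d²: 9, 1, 1, 1, 4; Σd² = 16
ρ = 1 − 6·16/(5·24) = 1 − 96/120 = 0.200

0.200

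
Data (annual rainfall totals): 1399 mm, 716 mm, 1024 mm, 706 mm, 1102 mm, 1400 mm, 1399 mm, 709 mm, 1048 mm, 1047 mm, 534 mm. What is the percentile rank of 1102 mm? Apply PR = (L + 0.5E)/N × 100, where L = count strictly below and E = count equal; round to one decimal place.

N = 11.
Strictly below 1102: 7. Equal to 1102: 1.
PR = (7 + 0.5·1)/11 × 100 = 68.2

68.2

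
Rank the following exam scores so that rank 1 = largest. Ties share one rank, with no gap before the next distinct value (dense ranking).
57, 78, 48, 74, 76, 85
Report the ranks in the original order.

5, 2, 6, 4, 3, 1

Sorted (descending): 85, 78, 76, 74, 57, 48
No ties — each value takes its position as its rank.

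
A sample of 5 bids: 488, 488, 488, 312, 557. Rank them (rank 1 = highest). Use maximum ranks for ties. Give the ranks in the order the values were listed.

Sorted (descending): 557, 488, 488, 488, 312
The 3 values of 488 occupy positions 2–4 → each gets rank 4.

4, 4, 4, 5, 1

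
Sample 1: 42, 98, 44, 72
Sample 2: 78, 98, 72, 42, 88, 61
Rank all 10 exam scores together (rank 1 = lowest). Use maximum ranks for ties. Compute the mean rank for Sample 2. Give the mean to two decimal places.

Sorted (ascending): 42, 42, 44, 61, 72, 72, 78, 88, 98, 98
The 2 values of 42 occupy positions 1–2 → each gets rank 2.
The 2 values of 72 occupy positions 5–6 → each gets rank 6.
The 2 values of 98 occupy positions 9–10 → each gets rank 10.
Sample 2 values → pooled ranks: 78→7, 98→10, 72→6, 42→2, 88→8, 61→4
Mean rank = (7 + 10 + 6 + 2 + 8 + 4) / 6 = 6.17

6.17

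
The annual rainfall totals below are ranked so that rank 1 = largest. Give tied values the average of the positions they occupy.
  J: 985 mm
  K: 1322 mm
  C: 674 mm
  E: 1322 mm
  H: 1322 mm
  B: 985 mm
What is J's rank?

4.5

Sorted (descending): 1322, 1322, 1322, 985, 985, 674
The 3 values of 1322 occupy positions 1–3 → average rank 2.
The 2 values of 985 occupy positions 4–5 → average rank (4+5)/2 = 4.5.
J has value 985 mm → rank 4.5.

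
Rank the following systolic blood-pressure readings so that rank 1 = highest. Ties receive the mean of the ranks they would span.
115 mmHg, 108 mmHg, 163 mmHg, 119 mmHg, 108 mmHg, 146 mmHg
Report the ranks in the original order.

Sorted (descending): 163, 146, 119, 115, 108, 108
The 2 values of 108 occupy positions 5–6 → average rank (5+6)/2 = 5.5.

4, 5.5, 1, 3, 5.5, 2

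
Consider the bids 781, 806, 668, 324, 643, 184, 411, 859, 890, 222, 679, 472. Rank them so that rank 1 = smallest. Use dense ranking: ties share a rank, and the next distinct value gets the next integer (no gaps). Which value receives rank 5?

472

Sorted (ascending): 184, 222, 324, 411, 472, 643, 668, 679, 781, 806, 859, 890
No ties — each value takes its position as its rank.
Rank 5 → value 472.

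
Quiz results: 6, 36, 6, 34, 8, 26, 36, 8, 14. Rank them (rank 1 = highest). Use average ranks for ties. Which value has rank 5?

14

Sorted (descending): 36, 36, 34, 26, 14, 8, 8, 6, 6
The 2 values of 36 occupy positions 1–2 → average rank (1+2)/2 = 1.5.
The 2 values of 8 occupy positions 6–7 → average rank (6+7)/2 = 6.5.
The 2 values of 6 occupy positions 8–9 → average rank (8+9)/2 = 8.5.
Rank 5 → value 14.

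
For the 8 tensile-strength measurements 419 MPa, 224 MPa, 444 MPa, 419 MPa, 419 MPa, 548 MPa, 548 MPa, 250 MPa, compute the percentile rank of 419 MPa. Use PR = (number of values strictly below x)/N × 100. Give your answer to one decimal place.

N = 8.
Strictly below 419: 2. Equal to 419: 3.
PR = 2/8 × 100 = 25.0

25.0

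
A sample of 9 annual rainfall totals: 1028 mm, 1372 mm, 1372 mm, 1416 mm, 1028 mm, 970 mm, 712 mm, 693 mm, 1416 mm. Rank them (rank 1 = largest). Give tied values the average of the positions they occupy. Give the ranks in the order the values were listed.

5.5, 3.5, 3.5, 1.5, 5.5, 7, 8, 9, 1.5

Sorted (descending): 1416, 1416, 1372, 1372, 1028, 1028, 970, 712, 693
The 2 values of 1416 occupy positions 1–2 → average rank (1+2)/2 = 1.5.
The 2 values of 1372 occupy positions 3–4 → average rank (3+4)/2 = 3.5.
The 2 values of 1028 occupy positions 5–6 → average rank (5+6)/2 = 5.5.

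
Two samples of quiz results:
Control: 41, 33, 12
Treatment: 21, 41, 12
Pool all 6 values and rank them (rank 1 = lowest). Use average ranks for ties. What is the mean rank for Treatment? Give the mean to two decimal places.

3.33

Sorted (ascending): 12, 12, 21, 33, 41, 41
The 2 values of 12 occupy positions 1–2 → average rank (1+2)/2 = 1.5.
The 2 values of 41 occupy positions 5–6 → average rank (5+6)/2 = 5.5.
Treatment values → pooled ranks: 21→3, 41→5.5, 12→1.5
Mean rank = (3 + 5.5 + 1.5) / 3 = 3.33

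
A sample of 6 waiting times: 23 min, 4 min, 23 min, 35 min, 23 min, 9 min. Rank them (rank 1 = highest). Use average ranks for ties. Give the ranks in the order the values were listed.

3, 6, 3, 1, 3, 5

Sorted (descending): 35, 23, 23, 23, 9, 4
The 3 values of 23 occupy positions 2–4 → average rank 3.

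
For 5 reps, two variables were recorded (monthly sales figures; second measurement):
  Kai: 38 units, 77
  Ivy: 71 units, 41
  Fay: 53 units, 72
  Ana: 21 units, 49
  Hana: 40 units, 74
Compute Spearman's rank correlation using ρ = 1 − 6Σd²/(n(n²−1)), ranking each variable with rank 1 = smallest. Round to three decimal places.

Ranks of variable 1: 2, 5, 4, 1, 3
Ranks of variable 2: 5, 1, 3, 2, 4
d = r₁ − r₂: -3, 4, 1, -1, -1
d²: 9, 16, 1, 1, 1; Σd² = 28
ρ = 1 − 6·28/(5·24) = 1 − 168/120 = -0.400

-0.400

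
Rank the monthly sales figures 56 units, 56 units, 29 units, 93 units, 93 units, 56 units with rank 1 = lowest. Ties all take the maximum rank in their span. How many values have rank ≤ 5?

4

Sorted (ascending): 29, 56, 56, 56, 93, 93
The 3 values of 56 occupy positions 2–4 → each gets rank 4.
The 2 values of 93 occupy positions 5–6 → each gets rank 6.
Ranks ≤ 5: {1, 4, 4, 4} → 4 values.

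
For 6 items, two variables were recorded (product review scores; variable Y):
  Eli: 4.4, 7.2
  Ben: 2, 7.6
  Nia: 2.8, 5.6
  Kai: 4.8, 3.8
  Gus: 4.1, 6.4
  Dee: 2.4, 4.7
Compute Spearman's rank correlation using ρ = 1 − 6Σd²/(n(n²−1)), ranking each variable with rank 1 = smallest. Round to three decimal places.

Ranks of variable 1: 5, 1, 3, 6, 4, 2
Ranks of variable 2: 5, 6, 3, 1, 4, 2
d = r₁ − r₂: 0, -5, 0, 5, 0, 0
d²: 0, 25, 0, 25, 0, 0; Σd² = 50
ρ = 1 − 6·50/(6·35) = 1 − 300/210 = -0.429

-0.429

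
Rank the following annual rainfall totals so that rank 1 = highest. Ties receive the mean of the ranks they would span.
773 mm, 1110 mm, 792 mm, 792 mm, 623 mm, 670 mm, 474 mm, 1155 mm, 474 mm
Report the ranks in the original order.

5, 2, 3.5, 3.5, 7, 6, 8.5, 1, 8.5

Sorted (descending): 1155, 1110, 792, 792, 773, 670, 623, 474, 474
The 2 values of 792 occupy positions 3–4 → average rank (3+4)/2 = 3.5.
The 2 values of 474 occupy positions 8–9 → average rank (8+9)/2 = 8.5.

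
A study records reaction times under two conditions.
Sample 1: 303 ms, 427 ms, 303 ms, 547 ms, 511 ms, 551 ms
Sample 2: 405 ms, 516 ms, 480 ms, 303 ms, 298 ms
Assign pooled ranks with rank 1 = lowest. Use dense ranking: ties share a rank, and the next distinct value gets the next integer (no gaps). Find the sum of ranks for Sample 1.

Sorted (ascending): 298, 303, 303, 303, 405, 427, 480, 511, 516, 547, 551
The 3 values of 303 share dense rank 2.
Remaining distinct values take the next consecutive integers.
Sample 1 values → pooled ranks: 303→2, 427→4, 303→2, 547→8, 511→6, 551→9
Rank sum = 2 + 4 + 2 + 8 + 6 + 9 = 31

31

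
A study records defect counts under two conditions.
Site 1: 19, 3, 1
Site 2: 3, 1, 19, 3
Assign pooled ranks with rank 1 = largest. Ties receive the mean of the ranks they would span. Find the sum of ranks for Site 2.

Sorted (descending): 19, 19, 3, 3, 3, 1, 1
The 2 values of 19 occupy positions 1–2 → average rank (1+2)/2 = 1.5.
The 3 values of 3 occupy positions 3–5 → average rank 4.
The 2 values of 1 occupy positions 6–7 → average rank (6+7)/2 = 6.5.
Site 2 values → pooled ranks: 3→4, 1→6.5, 19→1.5, 3→4
Rank sum = 4 + 6.5 + 1.5 + 4 = 16

16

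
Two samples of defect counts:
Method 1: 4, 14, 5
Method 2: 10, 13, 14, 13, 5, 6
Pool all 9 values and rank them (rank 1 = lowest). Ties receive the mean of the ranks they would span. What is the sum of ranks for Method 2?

Sorted (ascending): 4, 5, 5, 6, 10, 13, 13, 14, 14
The 2 values of 5 occupy positions 2–3 → average rank (2+3)/2 = 2.5.
The 2 values of 13 occupy positions 6–7 → average rank (6+7)/2 = 6.5.
The 2 values of 14 occupy positions 8–9 → average rank (8+9)/2 = 8.5.
Method 2 values → pooled ranks: 10→5, 13→6.5, 14→8.5, 13→6.5, 5→2.5, 6→4
Rank sum = 5 + 6.5 + 8.5 + 6.5 + 2.5 + 4 = 33

33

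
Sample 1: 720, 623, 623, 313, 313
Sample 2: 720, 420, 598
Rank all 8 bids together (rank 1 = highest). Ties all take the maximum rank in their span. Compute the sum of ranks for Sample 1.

Sorted (descending): 720, 720, 623, 623, 598, 420, 313, 313
The 2 values of 720 occupy positions 1–2 → each gets rank 2.
The 2 values of 623 occupy positions 3–4 → each gets rank 4.
The 2 values of 313 occupy positions 7–8 → each gets rank 8.
Sample 1 values → pooled ranks: 720→2, 623→4, 623→4, 313→8, 313→8
Rank sum = 2 + 4 + 4 + 8 + 8 = 26

26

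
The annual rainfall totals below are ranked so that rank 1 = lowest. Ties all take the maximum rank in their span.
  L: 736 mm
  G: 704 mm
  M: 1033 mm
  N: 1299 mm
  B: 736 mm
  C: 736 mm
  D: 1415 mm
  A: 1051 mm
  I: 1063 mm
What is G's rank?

Sorted (ascending): 704, 736, 736, 736, 1033, 1051, 1063, 1299, 1415
The 3 values of 736 occupy positions 2–4 → each gets rank 4.
G has value 704 mm → rank 1.

1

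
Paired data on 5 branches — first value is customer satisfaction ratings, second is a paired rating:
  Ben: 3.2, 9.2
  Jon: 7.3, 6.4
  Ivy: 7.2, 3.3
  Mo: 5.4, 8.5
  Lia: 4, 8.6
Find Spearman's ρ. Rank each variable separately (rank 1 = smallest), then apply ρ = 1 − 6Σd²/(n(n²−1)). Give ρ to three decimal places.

Ranks of variable 1: 1, 5, 4, 3, 2
Ranks of variable 2: 5, 2, 1, 3, 4
d = r₁ − r₂: -4, 3, 3, 0, -2
d²: 16, 9, 9, 0, 4; Σd² = 38
ρ = 1 − 6·38/(5·24) = 1 − 228/120 = -0.900

-0.900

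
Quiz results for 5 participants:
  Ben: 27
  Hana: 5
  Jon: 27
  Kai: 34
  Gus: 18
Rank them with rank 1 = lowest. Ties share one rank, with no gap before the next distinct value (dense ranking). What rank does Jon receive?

3

Sorted (ascending): 5, 18, 27, 27, 34
The 2 values of 27 share dense rank 3.
Remaining distinct values take the next consecutive integers.
Jon has value 27 → rank 3.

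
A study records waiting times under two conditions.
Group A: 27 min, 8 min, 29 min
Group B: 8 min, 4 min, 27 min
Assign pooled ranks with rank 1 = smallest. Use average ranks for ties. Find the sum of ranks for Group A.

Sorted (ascending): 4, 8, 8, 27, 27, 29
The 2 values of 8 occupy positions 2–3 → average rank (2+3)/2 = 2.5.
The 2 values of 27 occupy positions 4–5 → average rank (4+5)/2 = 4.5.
Group A values → pooled ranks: 27→4.5, 8→2.5, 29→6
Rank sum = 4.5 + 2.5 + 6 = 13

13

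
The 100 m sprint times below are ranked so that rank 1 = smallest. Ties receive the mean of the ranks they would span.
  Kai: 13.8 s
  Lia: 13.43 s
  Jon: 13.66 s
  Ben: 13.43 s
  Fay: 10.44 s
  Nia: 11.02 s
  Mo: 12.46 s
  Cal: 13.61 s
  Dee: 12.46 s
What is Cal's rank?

Sorted (ascending): 10.44, 11.02, 12.46, 12.46, 13.43, 13.43, 13.61, 13.66, 13.8
The 2 values of 12.46 occupy positions 3–4 → average rank (3+4)/2 = 3.5.
The 2 values of 13.43 occupy positions 5–6 → average rank (5+6)/2 = 5.5.
Cal has value 13.61 s → rank 7.

7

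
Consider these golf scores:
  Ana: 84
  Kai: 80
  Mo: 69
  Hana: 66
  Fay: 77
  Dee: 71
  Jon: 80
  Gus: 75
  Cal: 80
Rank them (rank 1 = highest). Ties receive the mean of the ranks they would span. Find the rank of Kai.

Sorted (descending): 84, 80, 80, 80, 77, 75, 71, 69, 66
The 3 values of 80 occupy positions 2–4 → average rank 3.
Kai has value 80 → rank 3.

3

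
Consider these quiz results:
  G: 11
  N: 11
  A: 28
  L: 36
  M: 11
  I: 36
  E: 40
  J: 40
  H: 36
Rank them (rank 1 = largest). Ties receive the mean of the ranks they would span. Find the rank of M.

Sorted (descending): 40, 40, 36, 36, 36, 28, 11, 11, 11
The 2 values of 40 occupy positions 1–2 → average rank (1+2)/2 = 1.5.
The 3 values of 36 occupy positions 3–5 → average rank 4.
The 3 values of 11 occupy positions 7–9 → average rank 8.
M has value 11 → rank 8.

8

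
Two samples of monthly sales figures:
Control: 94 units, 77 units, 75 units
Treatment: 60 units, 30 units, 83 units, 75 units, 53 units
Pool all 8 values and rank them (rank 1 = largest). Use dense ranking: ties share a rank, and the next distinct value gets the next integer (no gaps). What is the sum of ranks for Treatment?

Sorted (descending): 94, 83, 77, 75, 75, 60, 53, 30
The 2 values of 75 share dense rank 4.
Remaining distinct values take the next consecutive integers.
Treatment values → pooled ranks: 60→5, 30→7, 83→2, 75→4, 53→6
Rank sum = 5 + 7 + 2 + 4 + 6 = 24

24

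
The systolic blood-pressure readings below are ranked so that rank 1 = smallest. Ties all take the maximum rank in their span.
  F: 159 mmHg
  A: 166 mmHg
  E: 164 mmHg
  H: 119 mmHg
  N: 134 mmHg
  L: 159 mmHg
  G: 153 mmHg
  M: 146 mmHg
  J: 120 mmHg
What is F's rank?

7

Sorted (ascending): 119, 120, 134, 146, 153, 159, 159, 164, 166
The 2 values of 159 occupy positions 6–7 → each gets rank 7.
F has value 159 mmHg → rank 7.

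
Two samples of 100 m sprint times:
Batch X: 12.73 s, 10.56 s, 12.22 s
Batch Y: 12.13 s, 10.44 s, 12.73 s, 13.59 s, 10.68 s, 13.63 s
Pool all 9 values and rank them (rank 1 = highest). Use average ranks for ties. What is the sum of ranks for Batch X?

16.5

Sorted (descending): 13.63, 13.59, 12.73, 12.73, 12.22, 12.13, 10.68, 10.56, 10.44
The 2 values of 12.73 occupy positions 3–4 → average rank (3+4)/2 = 3.5.
Batch X values → pooled ranks: 12.73→3.5, 10.56→8, 12.22→5
Rank sum = 3.5 + 8 + 5 = 16.5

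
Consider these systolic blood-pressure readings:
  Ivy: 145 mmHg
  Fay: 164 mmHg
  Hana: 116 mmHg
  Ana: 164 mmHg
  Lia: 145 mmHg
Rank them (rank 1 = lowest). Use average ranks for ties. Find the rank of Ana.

4.5

Sorted (ascending): 116, 145, 145, 164, 164
The 2 values of 145 occupy positions 2–3 → average rank (2+3)/2 = 2.5.
The 2 values of 164 occupy positions 4–5 → average rank (4+5)/2 = 4.5.
Ana has value 164 mmHg → rank 4.5.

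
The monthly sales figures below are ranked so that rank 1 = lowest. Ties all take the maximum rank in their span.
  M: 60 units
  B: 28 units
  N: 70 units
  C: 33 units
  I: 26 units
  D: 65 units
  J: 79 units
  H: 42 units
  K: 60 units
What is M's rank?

Sorted (ascending): 26, 28, 33, 42, 60, 60, 65, 70, 79
The 2 values of 60 occupy positions 5–6 → each gets rank 6.
M has value 60 units → rank 6.

6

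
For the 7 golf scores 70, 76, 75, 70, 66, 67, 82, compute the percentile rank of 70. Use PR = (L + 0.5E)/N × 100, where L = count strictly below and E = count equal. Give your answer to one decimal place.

N = 7.
Strictly below 70: 2. Equal to 70: 2.
PR = (2 + 0.5·2)/7 × 100 = 42.9

42.9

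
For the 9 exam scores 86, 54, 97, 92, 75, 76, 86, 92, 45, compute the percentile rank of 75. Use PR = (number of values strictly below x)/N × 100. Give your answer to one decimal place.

N = 9.
Strictly below 75: 2. Equal to 75: 1.
PR = 2/9 × 100 = 22.2

22.2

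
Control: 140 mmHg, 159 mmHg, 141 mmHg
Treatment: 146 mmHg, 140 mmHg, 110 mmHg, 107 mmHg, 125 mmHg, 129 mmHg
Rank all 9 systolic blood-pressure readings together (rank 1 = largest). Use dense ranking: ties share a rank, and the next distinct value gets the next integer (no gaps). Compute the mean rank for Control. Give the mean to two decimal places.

Sorted (descending): 159, 146, 141, 140, 140, 129, 125, 110, 107
The 2 values of 140 share dense rank 4.
Remaining distinct values take the next consecutive integers.
Control values → pooled ranks: 140→4, 159→1, 141→3
Mean rank = (4 + 1 + 3) / 3 = 2.67

2.67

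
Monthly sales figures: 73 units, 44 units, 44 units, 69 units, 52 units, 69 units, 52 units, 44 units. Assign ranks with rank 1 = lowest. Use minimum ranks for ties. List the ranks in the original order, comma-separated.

8, 1, 1, 6, 4, 6, 4, 1

Sorted (ascending): 44, 44, 44, 52, 52, 69, 69, 73
The 3 values of 44 occupy positions 1–3 → each gets rank 1.
The 2 values of 52 occupy positions 4–5 → each gets rank 4.
The 2 values of 69 occupy positions 6–7 → each gets rank 6.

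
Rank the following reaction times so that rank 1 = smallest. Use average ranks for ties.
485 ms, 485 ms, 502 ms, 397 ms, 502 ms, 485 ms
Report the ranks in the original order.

Sorted (ascending): 397, 485, 485, 485, 502, 502
The 3 values of 485 occupy positions 2–4 → average rank 3.
The 2 values of 502 occupy positions 5–6 → average rank (5+6)/2 = 5.5.

3, 3, 5.5, 1, 5.5, 3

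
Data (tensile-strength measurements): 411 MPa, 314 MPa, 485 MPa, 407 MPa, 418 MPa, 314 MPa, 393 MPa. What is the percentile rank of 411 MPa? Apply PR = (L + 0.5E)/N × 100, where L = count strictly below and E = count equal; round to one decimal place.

64.3

N = 7.
Strictly below 411: 4. Equal to 411: 1.
PR = (4 + 0.5·1)/7 × 100 = 64.3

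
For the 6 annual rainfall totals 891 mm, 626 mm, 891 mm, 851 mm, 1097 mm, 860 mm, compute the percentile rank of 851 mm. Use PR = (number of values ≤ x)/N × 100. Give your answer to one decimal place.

33.3

N = 6.
Strictly below 851: 1. Equal to 851: 1.
PR = 2/6 × 100 = 33.3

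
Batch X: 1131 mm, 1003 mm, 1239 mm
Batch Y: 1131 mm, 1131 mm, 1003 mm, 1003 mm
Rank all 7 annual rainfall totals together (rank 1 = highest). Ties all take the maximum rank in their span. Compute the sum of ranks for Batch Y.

Sorted (descending): 1239, 1131, 1131, 1131, 1003, 1003, 1003
The 3 values of 1131 occupy positions 2–4 → each gets rank 4.
The 3 values of 1003 occupy positions 5–7 → each gets rank 7.
Batch Y values → pooled ranks: 1131→4, 1131→4, 1003→7, 1003→7
Rank sum = 4 + 4 + 7 + 7 = 22

22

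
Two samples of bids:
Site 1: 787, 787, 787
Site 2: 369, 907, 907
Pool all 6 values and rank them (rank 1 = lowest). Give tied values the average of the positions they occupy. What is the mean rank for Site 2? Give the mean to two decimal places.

Sorted (ascending): 369, 787, 787, 787, 907, 907
The 3 values of 787 occupy positions 2–4 → average rank 3.
The 2 values of 907 occupy positions 5–6 → average rank (5+6)/2 = 5.5.
Site 2 values → pooled ranks: 369→1, 907→5.5, 907→5.5
Mean rank = (1 + 5.5 + 5.5) / 3 = 4.00

4.00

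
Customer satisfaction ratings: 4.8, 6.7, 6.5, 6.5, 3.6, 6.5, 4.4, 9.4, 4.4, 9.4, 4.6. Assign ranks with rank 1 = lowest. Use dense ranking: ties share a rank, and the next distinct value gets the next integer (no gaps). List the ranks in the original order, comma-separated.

Sorted (ascending): 3.6, 4.4, 4.4, 4.6, 4.8, 6.5, 6.5, 6.5, 6.7, 9.4, 9.4
The 2 values of 4.4 share dense rank 2.
The 3 values of 6.5 share dense rank 5.
The 2 values of 9.4 share dense rank 7.
Remaining distinct values take the next consecutive integers.

4, 6, 5, 5, 1, 5, 2, 7, 2, 7, 3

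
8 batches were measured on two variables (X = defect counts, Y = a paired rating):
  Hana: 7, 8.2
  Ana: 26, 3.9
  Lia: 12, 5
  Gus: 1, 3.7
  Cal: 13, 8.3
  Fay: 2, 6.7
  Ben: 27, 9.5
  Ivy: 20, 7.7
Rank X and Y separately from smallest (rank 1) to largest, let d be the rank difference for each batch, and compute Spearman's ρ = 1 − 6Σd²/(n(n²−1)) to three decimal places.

Ranks of variable 1: 3, 7, 4, 1, 5, 2, 8, 6
Ranks of variable 2: 6, 2, 3, 1, 7, 4, 8, 5
d = r₁ − r₂: -3, 5, 1, 0, -2, -2, 0, 1
d²: 9, 25, 1, 0, 4, 4, 0, 1; Σd² = 44
ρ = 1 − 6·44/(8·63) = 1 − 264/504 = 0.476

0.476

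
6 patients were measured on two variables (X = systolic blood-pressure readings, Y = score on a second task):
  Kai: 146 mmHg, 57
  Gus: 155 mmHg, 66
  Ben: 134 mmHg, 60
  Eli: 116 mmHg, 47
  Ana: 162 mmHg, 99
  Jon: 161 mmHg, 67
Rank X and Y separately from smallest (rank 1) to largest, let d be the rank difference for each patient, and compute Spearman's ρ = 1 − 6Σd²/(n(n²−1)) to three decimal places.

0.943

Ranks of variable 1: 3, 4, 2, 1, 6, 5
Ranks of variable 2: 2, 4, 3, 1, 6, 5
d = r₁ − r₂: 1, 0, -1, 0, 0, 0
d²: 1, 0, 1, 0, 0, 0; Σd² = 2
ρ = 1 − 6·2/(6·35) = 1 − 12/210 = 0.943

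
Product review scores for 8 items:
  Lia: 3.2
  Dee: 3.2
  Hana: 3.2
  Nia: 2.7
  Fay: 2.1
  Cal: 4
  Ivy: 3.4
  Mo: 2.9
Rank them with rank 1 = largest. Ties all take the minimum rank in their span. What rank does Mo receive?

Sorted (descending): 4, 3.4, 3.2, 3.2, 3.2, 2.9, 2.7, 2.1
The 3 values of 3.2 occupy positions 3–5 → each gets rank 3.
Mo has value 2.9 → rank 6.

6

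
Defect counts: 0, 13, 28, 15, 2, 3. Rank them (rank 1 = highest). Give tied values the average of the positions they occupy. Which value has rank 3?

13

Sorted (descending): 28, 15, 13, 3, 2, 0
No ties — each value takes its position as its rank.
Rank 3 → value 13.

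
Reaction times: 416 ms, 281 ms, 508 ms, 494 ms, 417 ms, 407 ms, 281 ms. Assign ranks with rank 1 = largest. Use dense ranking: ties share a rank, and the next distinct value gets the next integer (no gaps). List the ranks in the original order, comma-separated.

Sorted (descending): 508, 494, 417, 416, 407, 281, 281
The 2 values of 281 share dense rank 6.
Remaining distinct values take the next consecutive integers.

4, 6, 1, 2, 3, 5, 6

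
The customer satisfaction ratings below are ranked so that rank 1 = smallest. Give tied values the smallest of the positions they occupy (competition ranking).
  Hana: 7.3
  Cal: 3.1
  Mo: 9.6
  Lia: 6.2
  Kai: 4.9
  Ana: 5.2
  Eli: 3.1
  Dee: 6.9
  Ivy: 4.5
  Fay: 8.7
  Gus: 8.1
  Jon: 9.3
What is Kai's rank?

Sorted (ascending): 3.1, 3.1, 4.5, 4.9, 5.2, 6.2, 6.9, 7.3, 8.1, 8.7, 9.3, 9.6
The 2 values of 3.1 occupy positions 1–2 → each gets rank 1.
Kai has value 4.9 → rank 4.

4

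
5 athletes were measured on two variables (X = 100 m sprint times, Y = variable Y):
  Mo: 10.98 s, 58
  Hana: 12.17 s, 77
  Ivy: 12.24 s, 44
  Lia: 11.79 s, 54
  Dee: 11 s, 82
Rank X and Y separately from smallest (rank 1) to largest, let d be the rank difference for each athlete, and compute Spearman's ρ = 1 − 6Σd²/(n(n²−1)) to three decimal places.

-0.500

Ranks of variable 1: 1, 4, 5, 3, 2
Ranks of variable 2: 3, 4, 1, 2, 5
d = r₁ − r₂: -2, 0, 4, 1, -3
d²: 4, 0, 16, 1, 9; Σd² = 30
ρ = 1 − 6·30/(5·24) = 1 − 180/120 = -0.500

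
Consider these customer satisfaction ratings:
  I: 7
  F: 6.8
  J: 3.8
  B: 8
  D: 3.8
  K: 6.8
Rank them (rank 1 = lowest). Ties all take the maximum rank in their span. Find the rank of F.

4

Sorted (ascending): 3.8, 3.8, 6.8, 6.8, 7, 8
The 2 values of 3.8 occupy positions 1–2 → each gets rank 2.
The 2 values of 6.8 occupy positions 3–4 → each gets rank 4.
F has value 6.8 → rank 4.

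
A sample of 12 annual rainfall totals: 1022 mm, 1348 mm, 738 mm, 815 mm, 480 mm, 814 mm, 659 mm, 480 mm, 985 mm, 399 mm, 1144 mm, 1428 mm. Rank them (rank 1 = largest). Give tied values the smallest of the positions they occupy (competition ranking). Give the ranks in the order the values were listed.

Sorted (descending): 1428, 1348, 1144, 1022, 985, 815, 814, 738, 659, 480, 480, 399
The 2 values of 480 occupy positions 10–11 → each gets rank 10.

4, 2, 8, 6, 10, 7, 9, 10, 5, 12, 3, 1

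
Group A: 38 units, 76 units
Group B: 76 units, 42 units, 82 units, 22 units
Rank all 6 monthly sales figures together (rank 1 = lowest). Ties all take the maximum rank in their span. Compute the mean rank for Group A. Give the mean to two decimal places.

3.50

Sorted (ascending): 22, 38, 42, 76, 76, 82
The 2 values of 76 occupy positions 4–5 → each gets rank 5.
Group A values → pooled ranks: 38→2, 76→5
Mean rank = (2 + 5) / 2 = 3.50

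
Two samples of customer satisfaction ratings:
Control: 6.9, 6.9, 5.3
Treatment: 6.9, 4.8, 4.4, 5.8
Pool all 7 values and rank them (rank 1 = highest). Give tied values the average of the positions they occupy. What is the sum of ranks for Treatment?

Sorted (descending): 6.9, 6.9, 6.9, 5.8, 5.3, 4.8, 4.4
The 3 values of 6.9 occupy positions 1–3 → average rank 2.
Treatment values → pooled ranks: 6.9→2, 4.8→6, 4.4→7, 5.8→4
Rank sum = 2 + 6 + 7 + 4 = 19

19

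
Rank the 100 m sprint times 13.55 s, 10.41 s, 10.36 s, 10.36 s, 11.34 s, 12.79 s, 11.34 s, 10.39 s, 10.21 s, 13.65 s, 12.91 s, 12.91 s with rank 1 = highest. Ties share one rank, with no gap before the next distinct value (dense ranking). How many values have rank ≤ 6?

Sorted (descending): 13.65, 13.55, 12.91, 12.91, 12.79, 11.34, 11.34, 10.41, 10.39, 10.36, 10.36, 10.21
The 2 values of 12.91 share dense rank 3.
The 2 values of 11.34 share dense rank 5.
The 2 values of 10.36 share dense rank 8.
Remaining distinct values take the next consecutive integers.
Ranks ≤ 6: {1, 2, 3, 3, 4, 5, 5, 6} → 8 values.

8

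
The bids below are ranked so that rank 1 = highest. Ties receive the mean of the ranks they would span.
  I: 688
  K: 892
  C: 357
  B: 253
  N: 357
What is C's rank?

3.5

Sorted (descending): 892, 688, 357, 357, 253
The 2 values of 357 occupy positions 3–4 → average rank (3+4)/2 = 3.5.
C has value 357 → rank 3.5.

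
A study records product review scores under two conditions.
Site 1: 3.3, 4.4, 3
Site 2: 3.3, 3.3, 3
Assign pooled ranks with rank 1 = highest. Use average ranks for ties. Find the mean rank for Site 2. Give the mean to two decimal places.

Sorted (descending): 4.4, 3.3, 3.3, 3.3, 3, 3
The 3 values of 3.3 occupy positions 2–4 → average rank 3.
The 2 values of 3 occupy positions 5–6 → average rank (5+6)/2 = 5.5.
Site 2 values → pooled ranks: 3.3→3, 3.3→3, 3→5.5
Mean rank = (3 + 3 + 5.5) / 3 = 3.83

3.83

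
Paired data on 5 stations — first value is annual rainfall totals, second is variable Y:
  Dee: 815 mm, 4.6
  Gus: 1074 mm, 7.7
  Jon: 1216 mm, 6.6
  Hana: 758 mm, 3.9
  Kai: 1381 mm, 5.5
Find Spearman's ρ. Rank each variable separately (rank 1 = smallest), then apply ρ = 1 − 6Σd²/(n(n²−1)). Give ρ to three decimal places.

0.600

Ranks of variable 1: 2, 3, 4, 1, 5
Ranks of variable 2: 2, 5, 4, 1, 3
d = r₁ − r₂: 0, -2, 0, 0, 2
d²: 0, 4, 0, 0, 4; Σd² = 8
ρ = 1 − 6·8/(5·24) = 1 − 48/120 = 0.600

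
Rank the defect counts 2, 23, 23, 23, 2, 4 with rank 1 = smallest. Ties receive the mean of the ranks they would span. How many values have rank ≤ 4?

Sorted (ascending): 2, 2, 4, 23, 23, 23
The 2 values of 2 occupy positions 1–2 → average rank (1+2)/2 = 1.5.
The 3 values of 23 occupy positions 4–6 → average rank 5.
Ranks ≤ 4: {1.5, 1.5, 3} → 3 values.

3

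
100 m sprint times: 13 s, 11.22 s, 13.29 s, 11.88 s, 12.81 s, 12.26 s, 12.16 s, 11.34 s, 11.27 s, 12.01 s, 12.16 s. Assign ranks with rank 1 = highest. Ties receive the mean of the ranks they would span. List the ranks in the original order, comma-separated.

2, 11, 1, 8, 3, 4, 5.5, 9, 10, 7, 5.5

Sorted (descending): 13.29, 13, 12.81, 12.26, 12.16, 12.16, 12.01, 11.88, 11.34, 11.27, 11.22
The 2 values of 12.16 occupy positions 5–6 → average rank (5+6)/2 = 5.5.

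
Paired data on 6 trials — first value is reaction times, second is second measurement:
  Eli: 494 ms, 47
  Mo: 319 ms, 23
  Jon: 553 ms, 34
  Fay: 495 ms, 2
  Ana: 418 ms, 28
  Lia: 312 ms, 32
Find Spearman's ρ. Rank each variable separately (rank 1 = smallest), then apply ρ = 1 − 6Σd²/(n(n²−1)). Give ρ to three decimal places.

Ranks of variable 1: 4, 2, 6, 5, 3, 1
Ranks of variable 2: 6, 2, 5, 1, 3, 4
d = r₁ − r₂: -2, 0, 1, 4, 0, -3
d²: 4, 0, 1, 16, 0, 9; Σd² = 30
ρ = 1 − 6·30/(6·35) = 1 − 180/210 = 0.143

0.143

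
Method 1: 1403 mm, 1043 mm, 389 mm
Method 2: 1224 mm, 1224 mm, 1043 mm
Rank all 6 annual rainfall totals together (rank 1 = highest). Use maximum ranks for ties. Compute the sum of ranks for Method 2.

11

Sorted (descending): 1403, 1224, 1224, 1043, 1043, 389
The 2 values of 1224 occupy positions 2–3 → each gets rank 3.
The 2 values of 1043 occupy positions 4–5 → each gets rank 5.
Method 2 values → pooled ranks: 1224→3, 1224→3, 1043→5
Rank sum = 3 + 3 + 5 = 11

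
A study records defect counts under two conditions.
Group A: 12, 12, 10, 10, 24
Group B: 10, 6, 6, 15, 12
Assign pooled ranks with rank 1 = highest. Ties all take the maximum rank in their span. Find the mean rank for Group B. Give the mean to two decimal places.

Sorted (descending): 24, 15, 12, 12, 12, 10, 10, 10, 6, 6
The 3 values of 12 occupy positions 3–5 → each gets rank 5.
The 3 values of 10 occupy positions 6–8 → each gets rank 8.
The 2 values of 6 occupy positions 9–10 → each gets rank 10.
Group B values → pooled ranks: 10→8, 6→10, 6→10, 15→2, 12→5
Mean rank = (8 + 10 + 10 + 2 + 5) / 5 = 7.00

7.00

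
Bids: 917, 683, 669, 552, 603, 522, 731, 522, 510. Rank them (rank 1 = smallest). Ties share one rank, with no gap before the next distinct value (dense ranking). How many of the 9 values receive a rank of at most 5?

6

Sorted (ascending): 510, 522, 522, 552, 603, 669, 683, 731, 917
The 2 values of 522 share dense rank 2.
Remaining distinct values take the next consecutive integers.
Ranks ≤ 5: {1, 2, 2, 3, 4, 5} → 6 values.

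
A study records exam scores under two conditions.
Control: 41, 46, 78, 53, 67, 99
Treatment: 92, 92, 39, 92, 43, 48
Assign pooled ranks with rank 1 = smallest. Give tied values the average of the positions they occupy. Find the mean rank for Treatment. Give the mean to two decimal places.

Sorted (ascending): 39, 41, 43, 46, 48, 53, 67, 78, 92, 92, 92, 99
The 3 values of 92 occupy positions 9–11 → average rank 10.
Treatment values → pooled ranks: 92→10, 92→10, 39→1, 92→10, 43→3, 48→5
Mean rank = (10 + 10 + 1 + 10 + 3 + 5) / 6 = 6.50

6.50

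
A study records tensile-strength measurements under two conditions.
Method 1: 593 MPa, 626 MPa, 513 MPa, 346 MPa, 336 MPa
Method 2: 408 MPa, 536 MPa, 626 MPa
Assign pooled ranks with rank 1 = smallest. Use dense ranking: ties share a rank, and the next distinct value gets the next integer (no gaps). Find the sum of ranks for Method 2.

Sorted (ascending): 336, 346, 408, 513, 536, 593, 626, 626
The 2 values of 626 share dense rank 7.
Remaining distinct values take the next consecutive integers.
Method 2 values → pooled ranks: 408→3, 536→5, 626→7
Rank sum = 3 + 5 + 7 = 15

15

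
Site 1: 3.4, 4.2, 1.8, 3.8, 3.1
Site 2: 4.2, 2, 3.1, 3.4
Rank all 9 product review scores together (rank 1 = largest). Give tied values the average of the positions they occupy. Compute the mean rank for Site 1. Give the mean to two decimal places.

Sorted (descending): 4.2, 4.2, 3.8, 3.4, 3.4, 3.1, 3.1, 2, 1.8
The 2 values of 4.2 occupy positions 1–2 → average rank (1+2)/2 = 1.5.
The 2 values of 3.4 occupy positions 4–5 → average rank (4+5)/2 = 4.5.
The 2 values of 3.1 occupy positions 6–7 → average rank (6+7)/2 = 6.5.
Site 1 values → pooled ranks: 3.4→4.5, 4.2→1.5, 1.8→9, 3.8→3, 3.1→6.5
Mean rank = (4.5 + 1.5 + 9 + 3 + 6.5) / 5 = 4.90

4.90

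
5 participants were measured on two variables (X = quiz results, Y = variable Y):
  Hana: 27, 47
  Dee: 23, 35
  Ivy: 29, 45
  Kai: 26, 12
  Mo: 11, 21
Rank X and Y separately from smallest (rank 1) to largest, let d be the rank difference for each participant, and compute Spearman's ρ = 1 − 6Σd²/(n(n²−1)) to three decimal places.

0.600

Ranks of variable 1: 4, 2, 5, 3, 1
Ranks of variable 2: 5, 3, 4, 1, 2
d = r₁ − r₂: -1, -1, 1, 2, -1
d²: 1, 1, 1, 4, 1; Σd² = 8
ρ = 1 − 6·8/(5·24) = 1 − 48/120 = 0.600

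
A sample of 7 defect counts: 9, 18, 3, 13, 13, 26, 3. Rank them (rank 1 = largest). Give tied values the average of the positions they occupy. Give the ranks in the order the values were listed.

Sorted (descending): 26, 18, 13, 13, 9, 3, 3
The 2 values of 13 occupy positions 3–4 → average rank (3+4)/2 = 3.5.
The 2 values of 3 occupy positions 6–7 → average rank (6+7)/2 = 6.5.

5, 2, 6.5, 3.5, 3.5, 1, 6.5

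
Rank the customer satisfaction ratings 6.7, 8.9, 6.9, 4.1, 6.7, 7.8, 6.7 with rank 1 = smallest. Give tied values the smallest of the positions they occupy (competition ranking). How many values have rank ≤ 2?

Sorted (ascending): 4.1, 6.7, 6.7, 6.7, 6.9, 7.8, 8.9
The 3 values of 6.7 occupy positions 2–4 → each gets rank 2.
Ranks ≤ 2: {1, 2, 2, 2} → 4 values.

4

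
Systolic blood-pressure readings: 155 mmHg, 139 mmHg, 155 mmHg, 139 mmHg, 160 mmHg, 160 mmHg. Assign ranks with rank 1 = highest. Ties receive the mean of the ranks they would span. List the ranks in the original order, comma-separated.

3.5, 5.5, 3.5, 5.5, 1.5, 1.5

Sorted (descending): 160, 160, 155, 155, 139, 139
The 2 values of 160 occupy positions 1–2 → average rank (1+2)/2 = 1.5.
The 2 values of 155 occupy positions 3–4 → average rank (3+4)/2 = 3.5.
The 2 values of 139 occupy positions 5–6 → average rank (5+6)/2 = 5.5.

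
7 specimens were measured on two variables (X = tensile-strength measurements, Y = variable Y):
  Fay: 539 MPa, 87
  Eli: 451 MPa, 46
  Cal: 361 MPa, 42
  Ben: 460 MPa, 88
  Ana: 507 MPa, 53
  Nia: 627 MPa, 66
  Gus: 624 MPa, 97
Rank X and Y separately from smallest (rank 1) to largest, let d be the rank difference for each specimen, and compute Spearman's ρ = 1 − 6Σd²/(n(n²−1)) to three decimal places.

Ranks of variable 1: 5, 2, 1, 3, 4, 7, 6
Ranks of variable 2: 5, 2, 1, 6, 3, 4, 7
d = r₁ − r₂: 0, 0, 0, -3, 1, 3, -1
d²: 0, 0, 0, 9, 1, 9, 1; Σd² = 20
ρ = 1 − 6·20/(7·48) = 1 − 120/336 = 0.643

0.643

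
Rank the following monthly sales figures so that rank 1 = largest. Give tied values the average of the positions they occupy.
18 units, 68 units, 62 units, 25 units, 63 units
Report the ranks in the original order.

Sorted (descending): 68, 63, 62, 25, 18
No ties — each value takes its position as its rank.

5, 1, 3, 4, 2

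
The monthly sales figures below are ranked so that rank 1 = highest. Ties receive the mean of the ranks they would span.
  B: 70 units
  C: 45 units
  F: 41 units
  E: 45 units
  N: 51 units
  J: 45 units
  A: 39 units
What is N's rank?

2

Sorted (descending): 70, 51, 45, 45, 45, 41, 39
The 3 values of 45 occupy positions 3–5 → average rank 4.
N has value 51 units → rank 2.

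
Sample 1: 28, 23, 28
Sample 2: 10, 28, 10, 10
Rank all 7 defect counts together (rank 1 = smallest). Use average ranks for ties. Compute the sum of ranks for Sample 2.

12

Sorted (ascending): 10, 10, 10, 23, 28, 28, 28
The 3 values of 10 occupy positions 1–3 → average rank 2.
The 3 values of 28 occupy positions 5–7 → average rank 6.
Sample 2 values → pooled ranks: 10→2, 28→6, 10→2, 10→2
Rank sum = 2 + 6 + 2 + 2 = 12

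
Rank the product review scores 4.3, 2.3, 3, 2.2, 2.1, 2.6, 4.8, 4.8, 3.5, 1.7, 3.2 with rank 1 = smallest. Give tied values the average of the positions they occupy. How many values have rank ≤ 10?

Sorted (ascending): 1.7, 2.1, 2.2, 2.3, 2.6, 3, 3.2, 3.5, 4.3, 4.8, 4.8
The 2 values of 4.8 occupy positions 10–11 → average rank (10+11)/2 = 10.5.
Ranks ≤ 10: {1, 2, 3, 4, 5, 6, 7, 8, 9} → 9 values.

9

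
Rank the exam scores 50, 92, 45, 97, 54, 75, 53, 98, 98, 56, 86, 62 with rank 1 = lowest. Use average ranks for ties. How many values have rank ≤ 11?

Sorted (ascending): 45, 50, 53, 54, 56, 62, 75, 86, 92, 97, 98, 98
The 2 values of 98 occupy positions 11–12 → average rank (11+12)/2 = 11.5.
Ranks ≤ 11: {1, 2, 3, 4, 5, 6, 7, 8, 9, 10} → 10 values.

10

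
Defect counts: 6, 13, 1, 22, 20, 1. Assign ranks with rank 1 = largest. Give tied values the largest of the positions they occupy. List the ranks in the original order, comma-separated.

4, 3, 6, 1, 2, 6

Sorted (descending): 22, 20, 13, 6, 1, 1
The 2 values of 1 occupy positions 5–6 → each gets rank 6.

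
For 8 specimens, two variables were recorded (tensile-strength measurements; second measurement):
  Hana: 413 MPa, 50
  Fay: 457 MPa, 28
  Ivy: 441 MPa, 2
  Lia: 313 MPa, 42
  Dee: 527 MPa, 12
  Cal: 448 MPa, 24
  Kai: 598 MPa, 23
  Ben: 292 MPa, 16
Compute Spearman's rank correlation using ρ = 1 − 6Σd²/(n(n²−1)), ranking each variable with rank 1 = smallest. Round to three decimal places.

Ranks of variable 1: 3, 6, 4, 2, 7, 5, 8, 1
Ranks of variable 2: 8, 6, 1, 7, 2, 5, 4, 3
d = r₁ − r₂: -5, 0, 3, -5, 5, 0, 4, -2
d²: 25, 0, 9, 25, 25, 0, 16, 4; Σd² = 104
ρ = 1 − 6·104/(8·63) = 1 − 624/504 = -0.238

-0.238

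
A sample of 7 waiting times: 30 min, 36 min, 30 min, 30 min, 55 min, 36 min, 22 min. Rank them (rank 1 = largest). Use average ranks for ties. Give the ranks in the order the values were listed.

Sorted (descending): 55, 36, 36, 30, 30, 30, 22
The 2 values of 36 occupy positions 2–3 → average rank (2+3)/2 = 2.5.
The 3 values of 30 occupy positions 4–6 → average rank 5.

5, 2.5, 5, 5, 1, 2.5, 7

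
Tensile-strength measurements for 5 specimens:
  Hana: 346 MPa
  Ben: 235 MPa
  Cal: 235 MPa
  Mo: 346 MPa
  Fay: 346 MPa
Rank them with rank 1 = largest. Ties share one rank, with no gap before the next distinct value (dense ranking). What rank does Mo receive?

Sorted (descending): 346, 346, 346, 235, 235
The 3 values of 346 share dense rank 1.
The 2 values of 235 share dense rank 2.
Mo has value 346 MPa → rank 1.

1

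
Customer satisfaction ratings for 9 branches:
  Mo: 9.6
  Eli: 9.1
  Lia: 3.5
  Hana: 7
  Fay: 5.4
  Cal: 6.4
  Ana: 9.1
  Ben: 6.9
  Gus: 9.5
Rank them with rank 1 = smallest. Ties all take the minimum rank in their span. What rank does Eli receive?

Sorted (ascending): 3.5, 5.4, 6.4, 6.9, 7, 9.1, 9.1, 9.5, 9.6
The 2 values of 9.1 occupy positions 6–7 → each gets rank 6.
Eli has value 9.1 → rank 6.

6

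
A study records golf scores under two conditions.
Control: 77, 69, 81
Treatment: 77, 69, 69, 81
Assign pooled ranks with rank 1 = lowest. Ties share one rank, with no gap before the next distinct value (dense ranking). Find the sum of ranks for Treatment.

7

Sorted (ascending): 69, 69, 69, 77, 77, 81, 81
The 3 values of 69 share dense rank 1.
The 2 values of 77 share dense rank 2.
The 2 values of 81 share dense rank 3.
Treatment values → pooled ranks: 77→2, 69→1, 69→1, 81→3
Rank sum = 2 + 1 + 1 + 3 = 7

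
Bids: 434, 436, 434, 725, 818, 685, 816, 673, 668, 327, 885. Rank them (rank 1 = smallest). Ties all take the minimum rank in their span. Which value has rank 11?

885

Sorted (ascending): 327, 434, 434, 436, 668, 673, 685, 725, 816, 818, 885
The 2 values of 434 occupy positions 2–3 → each gets rank 2.
Rank 11 → value 885.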